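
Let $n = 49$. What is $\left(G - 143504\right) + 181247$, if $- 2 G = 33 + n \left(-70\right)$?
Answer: $\frac{78883}{2} \approx 39442.0$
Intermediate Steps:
$G = \frac{3397}{2}$ ($G = - \frac{33 + 49 \left(-70\right)}{2} = - \frac{33 - 3430}{2} = \left(- \frac{1}{2}\right) \left(-3397\right) = \frac{3397}{2} \approx 1698.5$)
$\left(G - 143504\right) + 181247 = \left(\frac{3397}{2} - 143504\right) + 181247 = - \frac{283611}{2} + 181247 = \frac{78883}{2}$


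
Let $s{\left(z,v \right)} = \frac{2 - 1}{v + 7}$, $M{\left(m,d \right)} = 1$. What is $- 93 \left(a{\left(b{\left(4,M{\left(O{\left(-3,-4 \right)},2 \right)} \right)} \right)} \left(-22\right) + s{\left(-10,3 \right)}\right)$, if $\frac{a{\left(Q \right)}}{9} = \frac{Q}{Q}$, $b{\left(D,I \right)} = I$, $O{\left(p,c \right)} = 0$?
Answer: $\frac{184047}{10} \approx 18405.0$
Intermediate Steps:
$s{\left(z,v \right)} = \frac{1}{7 + v}$ ($s{\left(z,v \right)} = 1 \frac{1}{7 + v} = \frac{1}{7 + v}$)
$a{\left(Q \right)} = 9$ ($a{\left(Q \right)} = 9 \frac{Q}{Q} = 9 \cdot 1 = 9$)
$- 93 \left(a{\left(b{\left(4,M{\left(O{\left(-3,-4 \right)},2 \right)} \right)} \right)} \left(-22\right) + s{\left(-10,3 \right)}\right) = - 93 \left(9 \left(-22\right) + \frac{1}{7 + 3}\right) = - 93 \left(-198 + \frac{1}{10}\right) = \left(-93\right) \left(- \frac{1979}{10}\right) = \frac{184047}{10}$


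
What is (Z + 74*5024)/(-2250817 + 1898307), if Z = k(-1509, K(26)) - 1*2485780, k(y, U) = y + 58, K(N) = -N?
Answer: 423091/70502 ≈ 6.0011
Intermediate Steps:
k(y, U) = 58 + y
Z = -2487231 (Z = (58 - 1509) - 1*2485780 = -1451 - 2485780 = -2487231)
(Z + 74*5024)/(-2250817 + 1898307) = (-2487231 + 74*5024)/(-2250817 + 1898307) = (-2487231 + 371776)/(-352510) = -2115455*(-1/352510) = 423091/70502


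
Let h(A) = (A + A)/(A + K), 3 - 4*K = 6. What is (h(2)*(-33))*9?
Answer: -4752/5 ≈ -950.40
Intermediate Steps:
K = -¾ (K = ¾ - ¼*6 = ¾ - 3/2 = -¾ ≈ -0.75000)
h(A) = 2*A/(-¾ + A) (h(A) = (A + A)/(A - ¾) = (2*A)/(-¾ + A) = 2*A/(-¾ + A))
(h(2)*(-33))*9 = ((8*2/(-3 + 4*2))*(-33))*9 = ((8*2/(-3 + 8))*(-33))*9 = ((8*2/5)*(-33))*9 = ((8*2*(⅕))*(-33))*9 = ((16/5)*(-33))*9 = -528/5*9 = -4752/5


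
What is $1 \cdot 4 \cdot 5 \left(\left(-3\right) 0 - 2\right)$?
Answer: $-40$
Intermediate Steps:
$1 \cdot 4 \cdot 5 \left(\left(-3\right) 0 - 2\right) = 4 \cdot 5 \left(0 - 2\right) = 4 \cdot 5 \left(-2\right) = 4 \left(-10\right) = -40$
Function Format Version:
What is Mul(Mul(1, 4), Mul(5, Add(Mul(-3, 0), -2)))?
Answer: -40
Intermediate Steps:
Mul(Mul(1, 4), Mul(5, Add(Mul(-3, 0), -2))) = Mul(4, Mul(5, Add(0, -2))) = Mul(4, Mul(5, -2)) = Mul(4, -10) = -40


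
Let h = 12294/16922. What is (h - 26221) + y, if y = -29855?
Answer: -474452889/8461 ≈ -56075.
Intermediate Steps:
h = 6147/8461 (h = 12294*(1/16922) = 6147/8461 ≈ 0.72651)
(h - 26221) + y = (6147/8461 - 26221) - 29855 = -221849734/8461 - 29855 = -474452889/8461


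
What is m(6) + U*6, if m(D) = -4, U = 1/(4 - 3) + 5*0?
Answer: 2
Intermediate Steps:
U = 1 (U = 1/1 + 0 = 1 + 0 = 1)
m(6) + U*6 = -4 + 1*6 = -4 + 6 = 2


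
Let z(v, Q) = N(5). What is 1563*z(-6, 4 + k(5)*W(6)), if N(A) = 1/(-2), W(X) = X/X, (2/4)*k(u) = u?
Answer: -1563/2 ≈ -781.50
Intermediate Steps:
k(u) = 2*u
W(X) = 1
N(A) = -1/2
z(v, Q) = -1/2
1563*z(-6, 4 + k(5)*W(6)) = 1563*(-1/2) = -1563/2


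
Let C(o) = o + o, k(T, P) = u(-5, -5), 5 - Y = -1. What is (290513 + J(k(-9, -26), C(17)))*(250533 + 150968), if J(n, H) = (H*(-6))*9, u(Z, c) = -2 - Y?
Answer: 115904104177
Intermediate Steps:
Y = 6 (Y = 5 - 1*(-1) = 5 + 1 = 6)
u(Z, c) = -8 (u(Z, c) = -2 - 1*6 = -2 - 6 = -8)
k(T, P) = -8
C(o) = 2*o
J(n, H) = -54*H (J(n, H) = -6*H*9 = -54*H)
(290513 + J(k(-9, -26), C(17)))*(250533 + 150968) = (290513 - 108*17)*(250533 + 150968) = (290513 - 54*34)*401501 = (290513 - 1836)*401501 = 288677*401501 = 115904104177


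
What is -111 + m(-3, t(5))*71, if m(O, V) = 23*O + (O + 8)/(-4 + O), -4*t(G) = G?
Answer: -35425/7 ≈ -5060.7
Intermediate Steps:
t(G) = -G/4
m(O, V) = 23*O + (8 + O)/(-4 + O)
-111 + m(-3, t(5))*71 = -111 + ((8 - 91*(-3) + 23*(-3)²)/(-4 - 3))*71 = -111 + ((8 + 273 + 23*9)/(-7))*71 = -111 - (8 + 273 + 207)/7*71 = -111 - ⅐*488*71 = -111 - 488/7*71 = -111 - 34648/7 = -35425/7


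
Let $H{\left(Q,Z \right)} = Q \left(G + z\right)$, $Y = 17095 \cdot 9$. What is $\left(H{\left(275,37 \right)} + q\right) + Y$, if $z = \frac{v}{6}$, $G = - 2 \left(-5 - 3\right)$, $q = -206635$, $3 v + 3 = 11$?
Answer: $- \frac{434320}{9} \approx -48258.0$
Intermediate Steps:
$v = \frac{8}{3}$ ($v = -1 + \frac{1}{3} \cdot 11 = -1 + \frac{11}{3} = \frac{8}{3} \approx 2.6667$)
$Y = 153855$
$G = 16$ ($G = \left(-2\right) \left(-8\right) = 16$)
$z = \frac{4}{9}$ ($z = \frac{8}{3 \cdot 6} = \frac{8}{3} \cdot \frac{1}{6} = \frac{4}{9} \approx 0.44444$)
$H{\left(Q,Z \right)} = \frac{148 Q}{9}$ ($H{\left(Q,Z \right)} = Q \left(16 + \frac{4}{9}\right) = Q \frac{148}{9} = \frac{148 Q}{9}$)
$\left(H{\left(275,37 \right)} + q\right) + Y = \left(\frac{148}{9} \cdot 275 - 206635\right) + 153855 = \left(\frac{40700}{9} - 206635\right) + 153855 = - \frac{1819015}{9} + 153855 = - \frac{434320}{9}$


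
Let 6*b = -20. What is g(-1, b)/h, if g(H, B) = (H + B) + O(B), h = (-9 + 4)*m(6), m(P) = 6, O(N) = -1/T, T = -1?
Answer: ⅑ ≈ 0.11111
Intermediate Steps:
b = -10/3 (b = (⅙)*(-20) = -10/3 ≈ -3.3333)
O(N) = 1 (O(N) = -1/(-1) = -1*(-1) = 1)
h = -30 (h = (-9 + 4)*6 = -5*6 = -30)
g(H, B) = 1 + B + H (g(H, B) = (H + B) + 1 = (B + H) + 1 = 1 + B + H)
g(-1, b)/h = (1 - 10/3 - 1)/(-30) = -10/3*(-1/30) = ⅑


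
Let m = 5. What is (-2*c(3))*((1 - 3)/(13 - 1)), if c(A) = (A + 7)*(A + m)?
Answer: 80/3 ≈ 26.667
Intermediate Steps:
c(A) = (5 + A)*(7 + A) (c(A) = (A + 7)*(A + 5) = (7 + A)*(5 + A) = (5 + A)*(7 + A))
(-2*c(3))*((1 - 3)/(13 - 1)) = (-2*(35 + 3² + 12*3))*((1 - 3)/(13 - 1)) = (-2*(35 + 9 + 36))*(-2/12) = (-2*80)*(-2*1/12) = -160*(-⅙) = 80/3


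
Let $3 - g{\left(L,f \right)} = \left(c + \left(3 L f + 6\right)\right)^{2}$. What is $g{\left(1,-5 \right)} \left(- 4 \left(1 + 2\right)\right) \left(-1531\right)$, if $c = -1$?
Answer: $-1782084$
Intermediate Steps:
$g{\left(L,f \right)} = 3 - \left(5 + 3 L f\right)^{2}$ ($g{\left(L,f \right)} = 3 - \left(-1 + \left(3 L f + 6\right)\right)^{2} = 3 - \left(-1 + \left(6 + 3 L f\right)\right)^{2} = 3 - \left(5 + 3 L f\right)^{2}$)
$g{\left(1,-5 \right)} \left(- 4 \left(1 + 2\right)\right) \left(-1531\right) = \left(3 - \left(5 + 3 \cdot 1 \left(-5\right)\right)^{2}\right) \left(- 4 \left(1 + 2\right)\right) \left(-1531\right) = \left(3 - \left(5 - 15\right)^{2}\right) \left(\left(-4\right) 3\right) \left(-1531\right) = \left(3 - \left(-10\right)^{2}\right) \left(-12\right) \left(-1531\right) = \left(3 - 100\right) \left(-12\right) \left(-1531\right) = \left(-97\right) \left(-12\right) \left(-1531\right) = 1164 \left(-1531\right) = -1782084$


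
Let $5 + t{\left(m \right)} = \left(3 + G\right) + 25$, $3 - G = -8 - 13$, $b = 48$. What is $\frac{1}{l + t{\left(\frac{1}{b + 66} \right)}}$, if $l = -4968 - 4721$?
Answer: $- \frac{1}{9642} \approx -0.00010371$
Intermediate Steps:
$G = 24$ ($G = 3 - \left(-8 - 13\right) = 3 - -21 = 3 + 21 = 24$)
$t{\left(m \right)} = 47$ ($t{\left(m \right)} = -5 + \left(\left(3 + 24\right) + 25\right) = -5 + \left(27 + 25\right) = -5 + 52 = 47$)
$l = -9689$
$\frac{1}{l + t{\left(\frac{1}{b + 66} \right)}} = \frac{1}{-9689 + 47} = \frac{1}{-9642} = - \frac{1}{9642}$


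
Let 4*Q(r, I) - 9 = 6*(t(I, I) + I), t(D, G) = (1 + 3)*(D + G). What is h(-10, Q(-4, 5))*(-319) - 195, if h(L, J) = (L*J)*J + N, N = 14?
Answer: 124119107/8 ≈ 1.5515e+7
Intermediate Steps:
t(D, G) = 4*D + 4*G (t(D, G) = 4*(D + G) = 4*D + 4*G)
Q(r, I) = 9/4 + 27*I/2 (Q(r, I) = 9/4 + (6*((4*I + 4*I) + I))/4 = 9/4 + (6*(8*I + I))/4 = 9/4 + (6*(9*I))/4 = 9/4 + (54*I)/4 = 9/4 + 27*I/2)
h(L, J) = 14 + L*J² (h(L, J) = (L*J)*J + 14 = (J*L)*J + 14 = L*J² + 14 = 14 + L*J²)
h(-10, Q(-4, 5))*(-319) - 195 = (14 - 10*(9/4 + (27/2)*5)²)*(-319) - 195 = (14 - 10*(9/4 + 135/2)²)*(-319) - 195 = (14 - 10*(279/4)²)*(-319) - 195 = (14 - 10*77841/16)*(-319) - 195 = (14 - 389205/8)*(-319) - 195 = -389093/8*(-319) - 195 = 124120667/8 - 195 = 124119107/8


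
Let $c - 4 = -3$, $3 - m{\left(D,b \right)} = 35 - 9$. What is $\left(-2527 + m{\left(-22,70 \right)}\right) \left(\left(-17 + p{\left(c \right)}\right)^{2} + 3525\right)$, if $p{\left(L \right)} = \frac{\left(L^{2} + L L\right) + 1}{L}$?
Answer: $-9488550$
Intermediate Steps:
$m{\left(D,b \right)} = -23$ ($m{\left(D,b \right)} = 3 - \left(35 - 9\right) = 3 - 26 = -23$)
$c = 1$ ($c = 4 - 3 = 1$)
$p{\left(L \right)} = \frac{1 + 2 L^{2}}{L}$ ($p{\left(L \right)} = \frac{\left(L^{2} + L^{2}\right) + 1}{L} = \frac{2 L^{2} + 1}{L} = \frac{1 + 2 L^{2}}{L}$)
$\left(-2527 + m{\left(-22,70 \right)}\right) \left(\left(-17 + p{\left(c \right)}\right)^{2} + 3525\right) = \left(-2527 - 23\right) \left(\left(-17 + \left(1^{-1} + 2 \cdot 1\right)\right)^{2} + 3525\right) = - 2550 \left(\left(-17 + \left(1 + 2\right)\right)^{2} + 3525\right) = - 2550 \left(\left(-17 + 3\right)^{2} + 3525\right) = - 2550 \left(\left(-14\right)^{2} + 3525\right) = - 2550 \left(196 + 3525\right) = \left(-2550\right) 3721 = -9488550$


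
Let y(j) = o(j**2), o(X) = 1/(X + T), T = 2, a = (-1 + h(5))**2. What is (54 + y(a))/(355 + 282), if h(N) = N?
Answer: 13933/164346 ≈ 0.084778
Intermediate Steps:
a = 16 (a = (-1 + 5)**2 = 4**2 = 16)
o(X) = 1/(2 + X) (o(X) = 1/(X + 2) = 1/(2 + X))
y(j) = 1/(2 + j**2)
(54 + y(a))/(355 + 282) = (54 + 1/(2 + 16**2))/(355 + 282) = (54 + 1/(2 + 256))/637 = (54 + 1/258)*(1/637) = (13933/258)*(1/637) = 13933/164346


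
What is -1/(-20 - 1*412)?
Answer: 1/432 ≈ 0.0023148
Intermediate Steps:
-1/(-20 - 1*412) = -1/(-20 - 412) = -1/(-432) = -1*(-1/432) = 1/432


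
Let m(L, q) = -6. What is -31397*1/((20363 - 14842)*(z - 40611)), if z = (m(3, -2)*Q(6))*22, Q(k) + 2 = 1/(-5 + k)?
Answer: 31397/223484559 ≈ 0.00014049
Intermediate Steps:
Q(k) = -2 + 1/(-5 + k)
z = 132 (z = -6*(11 - 2*6)/(-5 + 6)*22 = -6*(11 - 12)/1*22 = -6*(-1)*22 = 6*22 = 132)
-31397*1/((20363 - 14842)*(z - 40611)) = -31397*1/((132 - 40611)*(20363 - 14842)) = -31397/(5521*(-40479)) = -31397/(-223484559) = -31397*(-1/223484559) = 31397/223484559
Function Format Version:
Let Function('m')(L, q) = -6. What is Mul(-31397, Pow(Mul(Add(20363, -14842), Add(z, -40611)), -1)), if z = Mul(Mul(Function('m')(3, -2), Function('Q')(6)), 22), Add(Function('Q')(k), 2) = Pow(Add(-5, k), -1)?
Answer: Rational(31397, 223484559) ≈ 0.00014049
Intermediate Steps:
Function('Q')(k) = Add(-2, Pow(Add(-5, k), -1))
z = 132 (z = Mul(Mul(-6, Mul(Pow(Add(-5, 6), -1), Add(11, Mul(-2, 6)))), 22) = Mul(Mul(-6, Mul(Pow(1, -1), Add(11, -12))), 22) = Mul(Mul(-6, Mul(1, -1)), 22) = Mul(Mul(-6, -1), 22) = Mul(6, 22) = 132)
Mul(-31397, Pow(Mul(Add(20363, -14842), Add(z, -40611)), -1)) = Mul(-31397, Pow(Mul(Add(20363, -14842), Add(132, -40611)), -1)) = Mul(-31397, Pow(Mul(5521, -40479), -1)) = Mul(-31397, Pow(-223484559, -1)) = Mul(-31397, Rational(-1, 223484559)) = Rational(31397, 223484559)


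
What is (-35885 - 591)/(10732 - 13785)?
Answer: 36476/3053 ≈ 11.948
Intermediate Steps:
(-35885 - 591)/(10732 - 13785) = -36476/(-3053) = -36476*(-1/3053) = 36476/3053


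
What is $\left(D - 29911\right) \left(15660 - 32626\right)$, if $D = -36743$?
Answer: $1130851764$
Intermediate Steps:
$\left(D - 29911\right) \left(15660 - 32626\right) = \left(-36743 - 29911\right) \left(15660 - 32626\right) = \left(-66654\right) \left(-16966\right) = 1130851764$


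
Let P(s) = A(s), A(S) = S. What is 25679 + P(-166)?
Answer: 25513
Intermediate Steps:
P(s) = s
25679 + P(-166) = 25679 - 166 = 25513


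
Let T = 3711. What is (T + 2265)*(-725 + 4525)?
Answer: 22708800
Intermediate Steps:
(T + 2265)*(-725 + 4525) = (3711 + 2265)*(-725 + 4525) = 5976*3800 = 22708800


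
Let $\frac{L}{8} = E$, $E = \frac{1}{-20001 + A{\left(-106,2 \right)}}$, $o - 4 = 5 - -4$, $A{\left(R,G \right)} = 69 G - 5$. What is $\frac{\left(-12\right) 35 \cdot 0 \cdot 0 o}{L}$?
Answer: $0$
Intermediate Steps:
$A{\left(R,G \right)} = -5 + 69 G$
$o = 13$ ($o = 4 + \left(5 - -4\right) = 4 + \left(5 + 4\right) = 4 + 9 = 13$)
$E = - \frac{1}{19868}$ ($E = \frac{1}{-20001 + \left(-5 + 69 \cdot 2\right)} = \frac{1}{-20001 + \left(-5 + 138\right)} = \frac{1}{-20001 + 133} = \frac{1}{-19868} = - \frac{1}{19868} \approx -5.0332 \cdot 10^{-5}$)
$L = - \frac{2}{4967}$ ($L = 8 \left(- \frac{1}{19868}\right) = - \frac{2}{4967} \approx -0.00040266$)
$\frac{\left(-12\right) 35 \cdot 0 \cdot 0 o}{L} = \frac{\left(-12\right) 35 \cdot 0 \cdot 0 \cdot 13}{- \frac{2}{4967}} = - 420 \cdot 0 \cdot 13 \left(- \frac{4967}{2}\right) = \left(-420\right) 0 \left(- \frac{4967}{2}\right) = 0 \left(- \frac{4967}{2}\right) = 0$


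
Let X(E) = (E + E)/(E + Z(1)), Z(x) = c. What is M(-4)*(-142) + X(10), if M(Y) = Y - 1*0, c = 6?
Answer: 2277/4 ≈ 569.25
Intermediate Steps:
Z(x) = 6
X(E) = 2*E/(6 + E) (X(E) = (E + E)/(E + 6) = (2*E)/(6 + E) = 2*E/(6 + E))
M(Y) = Y (M(Y) = Y + 0 = Y)
M(-4)*(-142) + X(10) = -4*(-142) + 2*10/(6 + 10) = 568 + 2*10/16 = 568 + 2*10*(1/16) = 568 + 5/4 = 2277/4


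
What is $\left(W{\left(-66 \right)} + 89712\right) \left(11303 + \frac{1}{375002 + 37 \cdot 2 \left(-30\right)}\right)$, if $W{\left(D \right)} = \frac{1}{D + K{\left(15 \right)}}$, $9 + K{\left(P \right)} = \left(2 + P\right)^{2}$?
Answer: $\frac{80893382674281443}{79775348} \approx 1.014 \cdot 10^{9}$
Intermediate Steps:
$K{\left(P \right)} = -9 + \left(2 + P\right)^{2}$
$W{\left(D \right)} = \frac{1}{280 + D}$ ($W{\left(D \right)} = \frac{1}{D - \left(9 - \left(2 + 15\right)^{2}\right)} = \frac{1}{D - \left(9 - 17^{2}\right)} = \frac{1}{D + \left(-9 + 289\right)} = \frac{1}{D + 280} = \frac{1}{280 + D}$)
$\left(W{\left(-66 \right)} + 89712\right) \left(11303 + \frac{1}{375002 + 37 \cdot 2 \left(-30\right)}\right) = \left(\frac{1}{280 - 66} + 89712\right) \left(11303 + \frac{1}{375002 + 37 \cdot 2 \left(-30\right)}\right) = \left(\frac{1}{214} + 89712\right) \left(11303 + \frac{1}{375002 + 74 \left(-30\right)}\right) = \left(\frac{1}{214} + 89712\right) \left(11303 + \frac{1}{375002 - 2220}\right) = \frac{19198369 \left(11303 + \frac{1}{372782}\right)}{214} = \frac{19198369}{214} \cdot \frac{4213554947}{372782} = \frac{80893382674281443}{79775348}$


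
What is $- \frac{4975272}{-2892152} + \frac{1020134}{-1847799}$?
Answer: $\frac{780365004745}{668014446681} \approx 1.1682$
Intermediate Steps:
$- \frac{4975272}{-2892152} + \frac{1020134}{-1847799} = \left(-4975272\right) \left(- \frac{1}{2892152}\right) + 1020134 \left(- \frac{1}{1847799}\right) = \frac{621909}{361519} - \frac{1020134}{1847799} = \frac{780365004745}{668014446681}$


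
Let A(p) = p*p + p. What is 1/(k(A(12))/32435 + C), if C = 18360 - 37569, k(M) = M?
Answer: -2495/47926443 ≈ -5.2059e-5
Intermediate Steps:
A(p) = p + p**2 (A(p) = p**2 + p = p + p**2)
C = -19209
1/(k(A(12))/32435 + C) = 1/((12*(1 + 12))/32435 - 19209) = 1/((12*13)*(1/32435) - 19209) = 1/(156*(1/32435) - 19209) = 1/(12/2495 - 19209) = 1/(-47926443/2495) = -2495/47926443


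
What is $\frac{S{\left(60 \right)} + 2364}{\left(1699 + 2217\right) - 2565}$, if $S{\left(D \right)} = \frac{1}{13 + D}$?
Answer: $\frac{172573}{98623} \approx 1.7498$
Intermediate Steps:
$\frac{S{\left(60 \right)} + 2364}{\left(1699 + 2217\right) - 2565} = \frac{\frac{1}{13 + 60} + 2364}{\left(1699 + 2217\right) - 2565} = \frac{\frac{1}{73} + 2364}{3916 - 2565} = \frac{\frac{1}{73} + 2364}{1351} = \frac{172573}{73} \cdot \frac{1}{1351} = \frac{172573}{98623}$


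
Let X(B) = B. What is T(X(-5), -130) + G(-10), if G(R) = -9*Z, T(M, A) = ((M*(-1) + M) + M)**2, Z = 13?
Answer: -92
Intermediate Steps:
T(M, A) = M**2 (T(M, A) = ((-M + M) + M)**2 = (0 + M)**2 = M**2)
G(R) = -117 (G(R) = -9*13 = -117)
T(X(-5), -130) + G(-10) = (-5)**2 - 117 = 25 - 117 = -92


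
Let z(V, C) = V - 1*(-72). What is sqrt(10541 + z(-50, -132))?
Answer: sqrt(10563) ≈ 102.78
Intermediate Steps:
z(V, C) = 72 + V (z(V, C) = V + 72 = 72 + V)
sqrt(10541 + z(-50, -132)) = sqrt(10541 + (72 - 50)) = sqrt(10541 + 22) = sqrt(10563)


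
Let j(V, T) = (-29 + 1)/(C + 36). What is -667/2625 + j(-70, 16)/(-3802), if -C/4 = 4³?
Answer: -27898949/109782750 ≈ -0.25413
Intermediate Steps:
C = -256 (C = -4*4³ = -4*64 = -256)
j(V, T) = 7/55 (j(V, T) = (-29 + 1)/(-256 + 36) = -28/(-220) = -28*(-1/220) = 7/55)
-667/2625 + j(-70, 16)/(-3802) = -667/2625 + (7/55)/(-3802) = -667*1/2625 + (7/55)*(-1/3802) = -667/2625 - 7/209110 = -27898949/109782750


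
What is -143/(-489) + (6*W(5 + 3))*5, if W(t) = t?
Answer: 117503/489 ≈ 240.29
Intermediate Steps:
-143/(-489) + (6*W(5 + 3))*5 = -143/(-489) + (6*(5 + 3))*5 = -143*(-1/489) + (6*8)*5 = 143/489 + 48*5 = 143/489 + 240 = 117503/489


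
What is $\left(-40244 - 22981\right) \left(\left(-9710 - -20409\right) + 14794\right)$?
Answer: $-1611794925$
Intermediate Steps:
$\left(-40244 - 22981\right) \left(\left(-9710 - -20409\right) + 14794\right) = - 63225 \left(\left(-9710 + 20409\right) + 14794\right) = - 63225 \left(10699 + 14794\right) = \left(-63225\right) 25493 = -1611794925$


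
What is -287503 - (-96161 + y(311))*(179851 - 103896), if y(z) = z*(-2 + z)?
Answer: 4421707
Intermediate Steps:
-287503 - (-96161 + y(311))*(179851 - 103896) = -287503 - (-96161 + 311*(-2 + 311))*(179851 - 103896) = -287503 - (-96161 + 311*309)*75955 = -287503 - (-96161 + 96099)*75955 = -287503 - (-62)*75955 = -287503 - 1*(-4709210) = -287503 + 4709210 = 4421707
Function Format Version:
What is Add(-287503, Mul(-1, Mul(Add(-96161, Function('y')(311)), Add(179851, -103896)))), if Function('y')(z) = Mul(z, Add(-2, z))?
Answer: 4421707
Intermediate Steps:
Add(-287503, Mul(-1, Mul(Add(-96161, Function('y')(311)), Add(179851, -103896)))) = Add(-287503, Mul(-1, Mul(Add(-96161, Mul(311, Add(-2, 311))), Add(179851, -103896)))) = Add(-287503, Mul(-1, Mul(Add(-96161, Mul(311, 309)), 75955))) = Add(-287503, Mul(-1, Mul(Add(-96161, 96099), 75955))) = Add(-287503, Mul(-1, Mul(-62, 75955))) = Add(-287503, Mul(-1, -4709210)) = Add(-287503, 4709210) = 4421707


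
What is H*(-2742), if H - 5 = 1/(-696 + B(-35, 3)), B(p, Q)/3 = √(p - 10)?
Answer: -738331942/53869 + 2742*I*√5/53869 ≈ -13706.0 + 0.11382*I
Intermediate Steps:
B(p, Q) = 3*√(-10 + p) (B(p, Q) = 3*√(p - 10) = 3*√(-10 + p))
H = 5 + 1/(-696 + 9*I*√5) (H = 5 + 1/(-696 + 3*√(-10 - 35)) = 5 + 1/(-696 + 3*√(-45)) = 5 + 1/(-696 + 3*(3*I*√5)) = 5 + 1/(-696 + 9*I*√5) ≈ 4.9986 - 4.1509e-5*I)
H*(-2742) = (807803/161607 - I*√5/53869)*(-2742) = -738331942/53869 + 2742*I*√5/53869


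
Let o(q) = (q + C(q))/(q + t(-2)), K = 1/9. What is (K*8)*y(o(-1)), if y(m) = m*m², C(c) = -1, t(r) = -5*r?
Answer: -64/6561 ≈ -0.0097546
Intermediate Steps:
K = ⅑ ≈ 0.11111
o(q) = (-1 + q)/(10 + q) (o(q) = (q - 1)/(q - 5*(-2)) = (-1 + q)/(q + 10) = (-1 + q)/(10 + q))
y(m) = m³
(K*8)*y(o(-1)) = ((⅑)*8)*((-1 - 1)/(10 - 1))³ = 8*(-2/9)³/9 = (8/9)*(-8/729) = -64/6561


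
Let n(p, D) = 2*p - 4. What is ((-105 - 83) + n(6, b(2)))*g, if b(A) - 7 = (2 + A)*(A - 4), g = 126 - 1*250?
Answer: 22320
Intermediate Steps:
g = -124 (g = 126 - 250 = -124)
b(A) = 7 + (-4 + A)*(2 + A) (b(A) = 7 + (2 + A)*(A - 4) = 7 + (2 + A)*(-4 + A) = 7 + (-4 + A)*(2 + A))
n(p, D) = -4 + 2*p
((-105 - 83) + n(6, b(2)))*g = ((-105 - 83) + (-4 + 2*6))*(-124) = (-188 + (-4 + 12))*(-124) = (-188 + 8)*(-124) = -180*(-124) = 22320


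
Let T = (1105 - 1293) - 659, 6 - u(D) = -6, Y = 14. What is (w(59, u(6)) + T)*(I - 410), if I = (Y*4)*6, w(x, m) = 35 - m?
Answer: 60976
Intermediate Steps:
u(D) = 12 (u(D) = 6 - 1*(-6) = 6 + 6 = 12)
T = -847 (T = -188 - 659 = -847)
I = 336 (I = (14*4)*6 = 56*6 = 336)
(w(59, u(6)) + T)*(I - 410) = ((35 - 1*12) - 847)*(336 - 410) = ((35 - 12) - 847)*(-74) = (23 - 847)*(-74) = -824*(-74) = 60976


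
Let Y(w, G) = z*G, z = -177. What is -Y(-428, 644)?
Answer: 113988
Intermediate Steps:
Y(w, G) = -177*G
-Y(-428, 644) = -(-177)*644 = -1*(-113988) = 113988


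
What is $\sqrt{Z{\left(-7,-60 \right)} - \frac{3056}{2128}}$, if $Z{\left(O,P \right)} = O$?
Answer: $\frac{i \sqrt{149226}}{133} \approx 2.9045 i$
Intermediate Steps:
$\sqrt{Z{\left(-7,-60 \right)} - \frac{3056}{2128}} = \sqrt{-7 - \frac{3056}{2128}} = \sqrt{-7 - \frac{191}{133}} = \sqrt{- \frac{1122}{133}} = \frac{i \sqrt{149226}}{133}$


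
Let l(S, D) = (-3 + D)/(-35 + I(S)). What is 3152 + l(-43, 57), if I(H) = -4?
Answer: 40958/13 ≈ 3150.6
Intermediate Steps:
l(S, D) = 1/13 - D/39 (l(S, D) = (-3 + D)/(-35 - 4) = (-3 + D)/(-39) = (-3 + D)*(-1/39) = 1/13 - D/39)
3152 + l(-43, 57) = 3152 + (1/13 - 1/39*57) = 3152 + (1/13 - 19/13) = 3152 - 18/13 = 40958/13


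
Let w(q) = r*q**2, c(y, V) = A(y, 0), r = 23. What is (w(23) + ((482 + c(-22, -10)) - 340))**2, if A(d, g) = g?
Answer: 151511481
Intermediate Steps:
c(y, V) = 0
w(q) = 23*q**2
(w(23) + ((482 + c(-22, -10)) - 340))**2 = (23*23**2 + ((482 + 0) - 340))**2 = (23*529 + (482 - 340))**2 = (12167 + 142)**2 = 12309**2 = 151511481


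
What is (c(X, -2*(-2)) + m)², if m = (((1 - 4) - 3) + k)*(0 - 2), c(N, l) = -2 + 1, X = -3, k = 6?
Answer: 1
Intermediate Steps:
c(N, l) = -1
m = 0 (m = (((1 - 4) - 3) + 6)*(0 - 2) = ((-3 - 3) + 6)*(-2) = (-6 + 6)*(-2) = 0*(-2) = 0)
(c(X, -2*(-2)) + m)² = (-1 + 0)² = (-1)² = 1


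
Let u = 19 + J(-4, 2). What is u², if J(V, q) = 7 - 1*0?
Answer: 676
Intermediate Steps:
J(V, q) = 7 (J(V, q) = 7 + 0 = 7)
u = 26 (u = 19 + 7 = 26)
u² = 26² = 676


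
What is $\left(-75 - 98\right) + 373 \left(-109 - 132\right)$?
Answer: $-90066$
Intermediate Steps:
$\left(-75 - 98\right) + 373 \left(-109 - 132\right) = -173 + 373 \left(-241\right) = -173 - 89893 = -90066$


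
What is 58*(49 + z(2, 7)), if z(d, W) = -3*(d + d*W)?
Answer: 58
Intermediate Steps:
z(d, W) = -3*d - 3*W*d (z(d, W) = -3*(d + W*d) = -3*d - 3*W*d)
58*(49 + z(2, 7)) = 58*(49 - 3*2*(1 + 7)) = 58*(49 - 3*2*8) = 58*(49 - 48) = 58*1 = 58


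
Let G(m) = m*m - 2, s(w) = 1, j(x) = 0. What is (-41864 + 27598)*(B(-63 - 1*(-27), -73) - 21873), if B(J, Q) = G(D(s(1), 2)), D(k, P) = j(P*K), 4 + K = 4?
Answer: 312068750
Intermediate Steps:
K = 0 (K = -4 + 4 = 0)
D(k, P) = 0
G(m) = -2 + m² (G(m) = m² - 2 = -2 + m²)
B(J, Q) = -2 (B(J, Q) = -2 + 0² = -2 + 0 = -2)
(-41864 + 27598)*(B(-63 - 1*(-27), -73) - 21873) = (-41864 + 27598)*(-2 - 21873) = -14266*(-21875) = 312068750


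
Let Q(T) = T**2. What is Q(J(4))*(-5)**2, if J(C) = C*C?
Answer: 6400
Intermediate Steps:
J(C) = C**2
Q(J(4))*(-5)**2 = (4**2)**2*(-5)**2 = 16**2*25 = 256*25 = 6400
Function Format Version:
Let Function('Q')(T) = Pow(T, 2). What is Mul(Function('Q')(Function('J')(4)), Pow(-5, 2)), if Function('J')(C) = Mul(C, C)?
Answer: 6400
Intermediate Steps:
Function('J')(C) = Pow(C, 2)
Mul(Function('Q')(Function('J')(4)), Pow(-5, 2)) = Mul(Pow(Pow(4, 2), 2), Pow(-5, 2)) = Mul(Pow(16, 2), 25) = Mul(256, 25) = 6400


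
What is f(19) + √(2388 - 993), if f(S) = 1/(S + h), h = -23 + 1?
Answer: -⅓ + 3*√155 ≈ 37.016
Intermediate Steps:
h = -22
f(S) = 1/(-22 + S) (f(S) = 1/(S - 22) = 1/(-22 + S))
f(19) + √(2388 - 993) = 1/(-22 + 19) + √(2388 - 993) = 1/(-3) + √1395 = -⅓ + 3*√155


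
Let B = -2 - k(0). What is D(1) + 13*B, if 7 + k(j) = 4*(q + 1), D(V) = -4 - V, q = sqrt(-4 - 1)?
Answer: 8 - 52*I*sqrt(5) ≈ 8.0 - 116.28*I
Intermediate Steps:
q = I*sqrt(5) (q = sqrt(-5) = I*sqrt(5) ≈ 2.2361*I)
k(j) = -3 + 4*I*sqrt(5) (k(j) = -7 + 4*(I*sqrt(5) + 1) = -7 + 4*(1 + I*sqrt(5)) = -7 + (4 + 4*I*sqrt(5)) = -3 + 4*I*sqrt(5))
B = 1 - 4*I*sqrt(5) (B = -2 - (-3 + 4*I*sqrt(5)) = -2 + (3 - 4*I*sqrt(5)) = 1 - 4*I*sqrt(5) ≈ 1.0 - 8.9443*I)
D(1) + 13*B = (-4 - 1*1) + 13*(1 - 4*I*sqrt(5)) = (-4 - 1) + (13 - 52*I*sqrt(5)) = -5 + (13 - 52*I*sqrt(5)) = 8 - 52*I*sqrt(5)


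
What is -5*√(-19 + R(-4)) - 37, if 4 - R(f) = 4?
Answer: -37 - 5*I*√19 ≈ -37.0 - 21.794*I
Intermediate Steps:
R(f) = 0 (R(f) = 4 - 1*4 = 4 - 4 = 0)
-5*√(-19 + R(-4)) - 37 = -5*√(-19 + 0) - 37 = -5*I*√19 - 37 = -37 - 5*I*√19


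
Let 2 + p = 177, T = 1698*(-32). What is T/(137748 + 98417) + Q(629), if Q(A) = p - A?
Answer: -107273246/236165 ≈ -454.23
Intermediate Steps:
T = -54336
p = 175 (p = -2 + 177 = 175)
Q(A) = 175 - A
T/(137748 + 98417) + Q(629) = -54336/(137748 + 98417) + (175 - 1*629) = -54336/236165 + (175 - 629) = -54336*1/236165 - 454 = -54336/236165 - 454 = -107273246/236165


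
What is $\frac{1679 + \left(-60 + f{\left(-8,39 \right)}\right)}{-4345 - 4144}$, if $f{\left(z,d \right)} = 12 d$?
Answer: $- \frac{2087}{8489} \approx -0.24585$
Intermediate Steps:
$\frac{1679 + \left(-60 + f{\left(-8,39 \right)}\right)}{-4345 - 4144} = \frac{1679 + \left(-60 + 12 \cdot 39\right)}{-4345 - 4144} = \frac{1679 + \left(-60 + 468\right)}{-8489} = \left(1679 + 408\right) \left(- \frac{1}{8489}\right) = 2087 \left(- \frac{1}{8489}\right) = - \frac{2087}{8489}$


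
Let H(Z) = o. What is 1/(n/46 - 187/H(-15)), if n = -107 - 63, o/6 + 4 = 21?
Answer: -138/763 ≈ -0.18087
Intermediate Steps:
o = 102 (o = -24 + 6*21 = -24 + 126 = 102)
H(Z) = 102
n = -170
1/(n/46 - 187/H(-15)) = 1/(-170/46 - 187/102) = 1/(-170*1/46 - 187*1/102) = 1/(-85/23 - 11/6) = 1/(-763/138) = -138/763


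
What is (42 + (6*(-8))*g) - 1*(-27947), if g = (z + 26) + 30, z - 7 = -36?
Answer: 26693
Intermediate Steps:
z = -29 (z = 7 - 36 = -29)
g = 27 (g = (-29 + 26) + 30 = -3 + 30 = 27)
(42 + (6*(-8))*g) - 1*(-27947) = (42 + (6*(-8))*27) - 1*(-27947) = (42 - 48*27) + 27947 = (42 - 1296) + 27947 = -1254 + 27947 = 26693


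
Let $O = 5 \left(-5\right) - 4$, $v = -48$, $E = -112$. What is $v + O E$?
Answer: $3200$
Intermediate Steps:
$O = -29$ ($O = -25 - 4 = -29$)
$v + O E = -48 - -3248 = -48 + 3248 = 3200$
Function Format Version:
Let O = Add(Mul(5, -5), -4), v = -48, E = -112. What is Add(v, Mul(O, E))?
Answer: 3200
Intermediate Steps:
O = -29 (O = Add(-25, -4) = -29)
Add(v, Mul(O, E)) = Add(-48, Mul(-29, -112)) = Add(-48, 3248) = 3200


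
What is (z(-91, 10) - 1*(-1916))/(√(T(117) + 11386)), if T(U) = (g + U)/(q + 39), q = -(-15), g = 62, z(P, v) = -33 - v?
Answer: 5619*√3690138/615023 ≈ 17.550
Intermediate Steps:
q = 15 (q = -3*(-5) = 15)
T(U) = 31/27 + U/54 (T(U) = (62 + U)/(15 + 39) = (62 + U)/54 = (62 + U)*(1/54) = 31/27 + U/54)
(z(-91, 10) - 1*(-1916))/(√(T(117) + 11386)) = ((-33 - 1*10) - 1*(-1916))/(√((31/27 + (1/54)*117) + 11386)) = ((-33 - 10) + 1916)/(√((31/27 + 13/6) + 11386)) = (-43 + 1916)/(√(179/54 + 11386)) = 1873/(√(615023/54)) = 1873/((√3690138/18)) = 1873*(3*√3690138/615023) = 5619*√3690138/615023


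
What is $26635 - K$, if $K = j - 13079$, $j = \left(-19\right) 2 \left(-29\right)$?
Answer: $38612$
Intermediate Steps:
$j = 1102$ ($j = \left(-38\right) \left(-29\right) = 1102$)
$K = -11977$ ($K = 1102 - 13079 = -11977$)
$26635 - K = 26635 - -11977 = 26635 + 11977 = 38612$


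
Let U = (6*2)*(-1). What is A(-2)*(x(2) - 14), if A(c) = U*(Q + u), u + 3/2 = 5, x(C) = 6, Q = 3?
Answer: 624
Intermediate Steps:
u = 7/2 (u = -3/2 + 5 = 7/2 ≈ 3.5000)
U = -12 (U = 12*(-1) = -12)
A(c) = -78 (A(c) = -12*(3 + 7/2) = -12*13/2 = -78)
A(-2)*(x(2) - 14) = -78*(6 - 14) = -78*(-8) = 624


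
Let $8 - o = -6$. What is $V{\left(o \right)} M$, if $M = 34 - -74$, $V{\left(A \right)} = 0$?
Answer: $0$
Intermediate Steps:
$o = 14$ ($o = 8 - -6 = 8 + 6 = 14$)
$M = 108$ ($M = 34 + 74 = 108$)
$V{\left(o \right)} M = 0 \cdot 108 = 0$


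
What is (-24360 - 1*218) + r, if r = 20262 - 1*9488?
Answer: -13804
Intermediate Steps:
r = 10774 (r = 20262 - 9488 = 10774)
(-24360 - 1*218) + r = (-24360 - 1*218) + 10774 = (-24360 - 218) + 10774 = -24578 + 10774 = -13804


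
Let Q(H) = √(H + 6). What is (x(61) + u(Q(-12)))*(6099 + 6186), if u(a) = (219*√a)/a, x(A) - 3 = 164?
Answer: 2051595 - 896805*6^(¾)*I^(3/2)/2 ≈ 3.2671e+6 - 1.2155e+6*I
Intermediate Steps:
x(A) = 167 (x(A) = 3 + 164 = 167)
Q(H) = √(6 + H)
u(a) = 219/√a
(x(61) + u(Q(-12)))*(6099 + 6186) = (167 + 219/√(√(6 - 12)))*(6099 + 6186) = (167 + 219/√(√(-6)))*12285 = (167 + 219/√(I*√6))*12285 = (167 + 219*(6^(¾)*(-I^(3/2))/6))*12285 = (167 - 73*6^(¾)*I^(3/2)/2)*12285 = 2051595 - 896805*6^(¾)*I^(3/2)/2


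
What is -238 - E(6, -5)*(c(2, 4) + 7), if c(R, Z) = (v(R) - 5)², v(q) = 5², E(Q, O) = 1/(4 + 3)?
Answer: -2073/7 ≈ -296.14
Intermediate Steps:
E(Q, O) = ⅐ (E(Q, O) = 1/7 = ⅐)
v(q) = 25
c(R, Z) = 400 (c(R, Z) = (25 - 5)² = 20² = 400)
-238 - E(6, -5)*(c(2, 4) + 7) = -238 - (400 + 7)/7 = -238 - 407/7 = -2073/7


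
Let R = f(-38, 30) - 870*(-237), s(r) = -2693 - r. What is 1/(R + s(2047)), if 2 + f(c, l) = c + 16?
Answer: 1/201426 ≈ 4.9646e-6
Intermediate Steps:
f(c, l) = 14 + c (f(c, l) = -2 + (c + 16) = -2 + (16 + c) = 14 + c)
R = 206166 (R = (14 - 38) - 870*(-237) = -24 + 206190 = 206166)
1/(R + s(2047)) = 1/(206166 + (-2693 - 1*2047)) = 1/(206166 + (-2693 - 2047)) = 1/(206166 - 4740) = 1/201426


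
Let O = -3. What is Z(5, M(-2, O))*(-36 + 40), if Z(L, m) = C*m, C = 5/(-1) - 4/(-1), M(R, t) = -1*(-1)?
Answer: -4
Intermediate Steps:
M(R, t) = 1
C = -1 (C = 5*(-1) - 4*(-1) = -5 + 4 = -1)
Z(L, m) = -m
Z(5, M(-2, O))*(-36 + 40) = (-1*1)*(-36 + 40) = -1*4 = -4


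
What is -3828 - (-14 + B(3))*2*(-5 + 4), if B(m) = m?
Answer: -3850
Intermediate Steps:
-3828 - (-14 + B(3))*2*(-5 + 4) = -3828 - (-14 + 3)*2*(-5 + 4) = -3828 - (-11)*2*(-1) = -3828 - (-11)*(-2) = -3828 - 1*22 = -3828 - 22 = -3850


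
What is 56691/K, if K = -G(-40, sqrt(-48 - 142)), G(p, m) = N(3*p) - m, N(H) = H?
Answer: 680292/1459 - 56691*I*sqrt(190)/14590 ≈ 466.27 - 53.559*I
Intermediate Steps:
G(p, m) = -m + 3*p (G(p, m) = 3*p - m = -m + 3*p)
K = 120 + I*sqrt(190) (K = -(-sqrt(-48 - 142) + 3*(-40)) = -(-sqrt(-190) - 120) = -(-I*sqrt(190) - 120) = -(-120 - I*sqrt(190)) = 120 + I*sqrt(190) ≈ 120.0 + 13.784*I)
56691/K = 56691/(120 + I*sqrt(190))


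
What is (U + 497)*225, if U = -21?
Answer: 107100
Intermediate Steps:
(U + 497)*225 = (-21 + 497)*225 = 476*225 = 107100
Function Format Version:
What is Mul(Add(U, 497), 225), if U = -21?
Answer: 107100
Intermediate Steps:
Mul(Add(U, 497), 225) = Mul(Add(-21, 497), 225) = Mul(476, 225) = 107100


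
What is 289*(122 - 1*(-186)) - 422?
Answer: 88590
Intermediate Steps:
289*(122 - 1*(-186)) - 422 = 289*(122 + 186) - 422 = 289*308 - 422 = 89012 - 422 = 88590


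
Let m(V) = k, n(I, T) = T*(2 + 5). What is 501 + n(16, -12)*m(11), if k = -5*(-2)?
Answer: -339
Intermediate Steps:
n(I, T) = 7*T (n(I, T) = T*7 = 7*T)
k = 10
m(V) = 10
501 + n(16, -12)*m(11) = 501 + (7*(-12))*10 = 501 - 84*10 = 501 - 840 = -339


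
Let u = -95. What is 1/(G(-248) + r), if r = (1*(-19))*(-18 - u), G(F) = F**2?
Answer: 1/60041 ≈ 1.6655e-5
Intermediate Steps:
r = -1463 (r = (1*(-19))*(-18 - 1*(-95)) = -19*(-18 + 95) = -19*77 = -1463)
1/(G(-248) + r) = 1/((-248)**2 - 1463) = 1/(61504 - 1463) = 1/60041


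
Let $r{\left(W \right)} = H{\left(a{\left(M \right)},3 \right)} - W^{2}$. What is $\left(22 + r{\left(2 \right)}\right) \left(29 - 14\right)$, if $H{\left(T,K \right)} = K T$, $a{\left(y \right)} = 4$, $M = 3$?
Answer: $450$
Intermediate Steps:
$r{\left(W \right)} = 12 - W^{2}$ ($r{\left(W \right)} = 3 \cdot 4 - W^{2} = 12 - W^{2}$)
$\left(22 + r{\left(2 \right)}\right) \left(29 - 14\right) = \left(22 + \left(12 - 2^{2}\right)\right) \left(29 - 14\right) = \left(22 + \left(12 - 4\right)\right) 15 = \left(22 + 8\right) 15 = 30 \cdot 15 = 450$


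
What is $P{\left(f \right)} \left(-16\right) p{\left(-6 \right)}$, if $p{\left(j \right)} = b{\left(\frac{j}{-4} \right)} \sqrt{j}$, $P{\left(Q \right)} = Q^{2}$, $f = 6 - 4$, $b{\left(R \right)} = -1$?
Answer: $64 i \sqrt{6} \approx 156.77 i$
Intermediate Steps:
$f = 2$
$p{\left(j \right)} = - \sqrt{j}$
$P{\left(f \right)} \left(-16\right) p{\left(-6 \right)} = 2^{2} \left(-16\right) \left(- \sqrt{-6}\right) = 4 \left(-16\right) \left(- i \sqrt{6}\right) = - 64 \left(- i \sqrt{6}\right) = 64 i \sqrt{6}$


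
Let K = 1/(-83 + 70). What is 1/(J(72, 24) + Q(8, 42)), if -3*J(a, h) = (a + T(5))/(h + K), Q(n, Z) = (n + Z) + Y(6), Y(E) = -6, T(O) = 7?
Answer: 933/40025 ≈ 0.023310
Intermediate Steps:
K = -1/13 (K = 1/(-13) = -1/13 ≈ -0.076923)
Q(n, Z) = -6 + Z + n (Q(n, Z) = (n + Z) - 6 = (Z + n) - 6 = -6 + Z + n)
J(a, h) = -(7 + a)/(3*(-1/13 + h)) (J(a, h) = -(a + 7)/(3*(h - 1/13)) = -(7 + a)/(3*(-1/13 + h)))
1/(J(72, 24) + Q(8, 42)) = 1/(13*(-7 - 1*72)/(3*(-1 + 13*24)) + (-6 + 42 + 8)) = 1/(13*(-7 - 72)/(3*(-1 + 312)) + 44) = 1/((13/3)*(-79)/311 + 44) = 1/((13/3)*(1/311)*(-79) + 44) = 1/(-1027/933 + 44) = 1/(40025/933) = 933/40025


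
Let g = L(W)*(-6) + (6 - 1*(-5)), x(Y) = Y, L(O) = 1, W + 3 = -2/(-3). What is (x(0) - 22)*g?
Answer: -110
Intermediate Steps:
W = -7/3 (W = -3 - 2/(-3) = -3 - 2*(-1/3) = -3 + 2/3 = -7/3 ≈ -2.3333)
g = 5 (g = 1*(-6) + (6 - 1*(-5)) = -6 + (6 + 5) = -6 + 11 = 5)
(x(0) - 22)*g = (0 - 22)*5 = -22*5 = -110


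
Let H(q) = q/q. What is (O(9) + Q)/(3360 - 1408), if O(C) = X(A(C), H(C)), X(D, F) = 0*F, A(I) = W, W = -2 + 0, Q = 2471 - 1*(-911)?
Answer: 1691/976 ≈ 1.7326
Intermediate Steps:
Q = 3382 (Q = 2471 + 911 = 3382)
W = -2
H(q) = 1
A(I) = -2
X(D, F) = 0
O(C) = 0
(O(9) + Q)/(3360 - 1408) = (0 + 3382)/(3360 - 1408) = 3382/1952 = 3382*(1/1952) = 1691/976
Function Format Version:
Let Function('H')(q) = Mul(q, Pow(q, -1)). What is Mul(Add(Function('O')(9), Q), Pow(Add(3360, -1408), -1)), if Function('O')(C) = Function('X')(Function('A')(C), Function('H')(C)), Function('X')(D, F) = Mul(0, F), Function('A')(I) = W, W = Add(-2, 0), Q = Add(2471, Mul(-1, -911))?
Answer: Rational(1691, 976) ≈ 1.7326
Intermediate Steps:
Q = 3382 (Q = Add(2471, 911) = 3382)
W = -2
Function('H')(q) = 1
Function('A')(I) = -2
Function('X')(D, F) = 0
Function('O')(C) = 0
Mul(Add(Function('O')(9), Q), Pow(Add(3360, -1408), -1)) = Mul(Add(0, 3382), Pow(Add(3360, -1408), -1)) = Mul(3382, Pow(1952, -1)) = Mul(3382, Rational(1, 1952)) = Rational(1691, 976)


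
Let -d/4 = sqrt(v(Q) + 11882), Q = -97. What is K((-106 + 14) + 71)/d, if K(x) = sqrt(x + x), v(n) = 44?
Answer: -I*sqrt(125223)/23852 ≈ -0.014836*I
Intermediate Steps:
K(x) = sqrt(2)*sqrt(x) (K(x) = sqrt(2*x) = sqrt(2)*sqrt(x))
d = -4*sqrt(11926) (d = -4*sqrt(44 + 11882) = -4*sqrt(11926) ≈ -436.82)
K((-106 + 14) + 71)/d = (sqrt(2)*sqrt((-106 + 14) + 71))/((-4*sqrt(11926))) = (sqrt(2)*sqrt(-92 + 71))*(-sqrt(11926)/47704) = (sqrt(2)*sqrt(-21))*(-sqrt(11926)/47704) = (sqrt(2)*(I*sqrt(21)))*(-sqrt(11926)/47704) = (I*sqrt(42))*(-sqrt(11926)/47704) = -I*sqrt(125223)/23852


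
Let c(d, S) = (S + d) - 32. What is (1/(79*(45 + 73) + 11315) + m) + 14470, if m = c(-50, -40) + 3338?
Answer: 364985983/20637 ≈ 17686.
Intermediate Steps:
c(d, S) = -32 + S + d
m = 3216 (m = (-32 - 40 - 50) + 3338 = -122 + 3338 = 3216)
(1/(79*(45 + 73) + 11315) + m) + 14470 = (1/(79*(45 + 73) + 11315) + 3216) + 14470 = (1/(79*118 + 11315) + 3216) + 14470 = (1/(9322 + 11315) + 3216) + 14470 = (1/20637 + 3216) + 14470 = 66368593/20637 + 14470 = 364985983/20637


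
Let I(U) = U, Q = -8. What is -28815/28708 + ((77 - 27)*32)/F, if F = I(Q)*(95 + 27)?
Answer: -4628515/1751188 ≈ -2.6431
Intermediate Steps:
F = -976 (F = -8*(95 + 27) = -8*122 = -976)
-28815/28708 + ((77 - 27)*32)/F = -28815/28708 + ((77 - 27)*32)/(-976) = -28815*1/28708 + (50*32)*(-1/976) = -28815/28708 + 1600*(-1/976) = -28815/28708 - 100/61 = -4628515/1751188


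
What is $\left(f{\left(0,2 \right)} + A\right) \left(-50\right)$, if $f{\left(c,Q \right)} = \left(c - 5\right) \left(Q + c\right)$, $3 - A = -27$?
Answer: $-1000$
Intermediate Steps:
$A = 30$ ($A = 3 - -27 = 3 + 27 = 30$)
$f{\left(c,Q \right)} = \left(-5 + c\right) \left(Q + c\right)$
$\left(f{\left(0,2 \right)} + A\right) \left(-50\right) = \left(\left(0^{2} - 10 - 0 + 2 \cdot 0\right) + 30\right) \left(-50\right) = \left(\left(0 - 10 + 0 + 0\right) + 30\right) \left(-50\right) = \left(-10 + 30\right) \left(-50\right) = 20 \left(-50\right) = -1000$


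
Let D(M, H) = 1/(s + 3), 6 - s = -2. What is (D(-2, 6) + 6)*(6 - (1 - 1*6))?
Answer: 67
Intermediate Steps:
s = 8 (s = 6 - 1*(-2) = 6 + 2 = 8)
D(M, H) = 1/11 (D(M, H) = 1/(8 + 3) = 1/11)
(D(-2, 6) + 6)*(6 - (1 - 1*6)) = (1/11 + 6)*(6 - (1 - 1*6)) = 67*(6 - (1 - 6))/11 = 67*(6 - 1*(-5))/11 = 67*(6 + 5)/11 = (67/11)*11 = 67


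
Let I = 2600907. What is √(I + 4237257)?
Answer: 6*√189949 ≈ 2615.0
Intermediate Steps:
√(I + 4237257) = √(2600907 + 4237257) = √6838164 = 6*√189949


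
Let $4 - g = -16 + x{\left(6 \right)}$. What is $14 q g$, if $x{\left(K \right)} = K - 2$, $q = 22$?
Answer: $4928$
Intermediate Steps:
$x{\left(K \right)} = -2 + K$
$g = 16$ ($g = 4 - \left(-16 + \left(-2 + 6\right)\right) = 4 - \left(-16 + 4\right) = 4 - -12 = 4 + 12 = 16$)
$14 q g = 14 \cdot 22 \cdot 16 = 308 \cdot 16 = 4928$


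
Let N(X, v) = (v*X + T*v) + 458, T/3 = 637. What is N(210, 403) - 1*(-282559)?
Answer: 1137780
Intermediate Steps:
T = 1911 (T = 3*637 = 1911)
N(X, v) = 458 + 1911*v + X*v (N(X, v) = (v*X + 1911*v) + 458 = (X*v + 1911*v) + 458 = (1911*v + X*v) + 458 = 458 + 1911*v + X*v)
N(210, 403) - 1*(-282559) = (458 + 1911*403 + 210*403) - 1*(-282559) = (458 + 770133 + 84630) + 282559 = 855221 + 282559 = 1137780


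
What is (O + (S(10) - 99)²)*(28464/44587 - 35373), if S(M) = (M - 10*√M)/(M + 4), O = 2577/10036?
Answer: -7496364413857903959/21926281468 - 10850774710560*√10/2184763 ≈ -3.5760e+8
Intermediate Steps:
O = 2577/10036 (O = 2577*(1/10036) = 2577/10036 ≈ 0.25678)
S(M) = (M - 10*√M)/(4 + M)
(O + (S(10) - 99)²)*(28464/44587 - 35373) = (2577/10036 + ((10 - 10*√10)/(4 + 10) - 99)²)*(28464/44587 - 35373) = (2577/10036 + ((10 - 10*√10)/14 - 99)²)*(28464*(1/44587) - 35373) = (2577/10036 + ((10 - 10*√10)/14 - 99)²)*(28464/44587 - 35373) = (2577/10036 + ((5/7 - 5*√10/7) - 99)²)*(-1577147487/44587) = (2577/10036 + (-688/7 - 5*√10/7)²)*(-1577147487/44587) = -4064309073999/447475132 - 1577147487*(-688/7 - 5*√10/7)²/44587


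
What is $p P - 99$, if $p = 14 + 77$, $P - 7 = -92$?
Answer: $-7834$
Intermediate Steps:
$P = -85$ ($P = 7 - 92 = -85$)
$p = 91$
$p P - 99 = 91 \left(-85\right) - 99 = -7735 - 99 = -7834$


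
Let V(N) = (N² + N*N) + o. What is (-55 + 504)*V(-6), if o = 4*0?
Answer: 32328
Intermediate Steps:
o = 0
V(N) = 2*N² (V(N) = (N² + N*N) + 0 = (N² + N²) + 0 = 2*N² + 0 = 2*N²)
(-55 + 504)*V(-6) = (-55 + 504)*(2*(-6)²) = 449*(2*36) = 449*72 = 32328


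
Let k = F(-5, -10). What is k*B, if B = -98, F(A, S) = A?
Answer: 490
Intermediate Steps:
k = -5
k*B = -5*(-98) = 490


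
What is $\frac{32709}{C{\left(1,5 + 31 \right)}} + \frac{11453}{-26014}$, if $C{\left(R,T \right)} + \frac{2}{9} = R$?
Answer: $\frac{7657947163}{182098} \approx 42054.0$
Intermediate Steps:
$C{\left(R,T \right)} = - \frac{2}{9} + R$
$\frac{32709}{C{\left(1,5 + 31 \right)}} + \frac{11453}{-26014} = \frac{32709}{- \frac{2}{9} + 1} + \frac{11453}{-26014} = \frac{32709}{\frac{7}{9}} + 11453 \left(- \frac{1}{26014}\right) = 32709 \cdot \frac{9}{7} - \frac{11453}{26014} = \frac{294381}{7} - \frac{11453}{26014} = \frac{7657947163}{182098}$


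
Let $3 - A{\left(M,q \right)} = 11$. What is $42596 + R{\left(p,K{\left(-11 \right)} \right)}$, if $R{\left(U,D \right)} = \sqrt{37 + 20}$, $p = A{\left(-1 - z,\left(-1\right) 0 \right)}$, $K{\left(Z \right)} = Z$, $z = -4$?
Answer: $42596 + \sqrt{57} \approx 42604.0$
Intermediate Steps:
$A{\left(M,q \right)} = -8$ ($A{\left(M,q \right)} = 3 - 11 = -8$)
$p = -8$
$R{\left(U,D \right)} = \sqrt{57}$
$42596 + R{\left(p,K{\left(-11 \right)} \right)} = 42596 + \sqrt{57}$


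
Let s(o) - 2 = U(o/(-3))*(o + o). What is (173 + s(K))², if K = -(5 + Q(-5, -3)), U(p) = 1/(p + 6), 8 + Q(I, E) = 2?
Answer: 8886361/289 ≈ 30749.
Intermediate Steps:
Q(I, E) = -6 (Q(I, E) = -8 + 2 = -6)
U(p) = 1/(6 + p)
K = 1 (K = -(5 - 6) = -1*(-1) = 1)
s(o) = 2 + 2*o/(6 - o/3) (s(o) = 2 + (o + o)/(6 + o/(-3)) = 2 + (2*o)/(6 + o*(-⅓)) = 2 + (2*o)/(6 - o/3) = 2 + 2*o/(6 - o/3))
(173 + s(K))² = (173 + 4*(-9 - 1*1)/(-18 + 1))² = (173 + 4*(-9 - 1)/(-17))² = (173 + 4*(-1/17)*(-10))² = (173 + 40/17)² = (2981/17)² = 8886361/289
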